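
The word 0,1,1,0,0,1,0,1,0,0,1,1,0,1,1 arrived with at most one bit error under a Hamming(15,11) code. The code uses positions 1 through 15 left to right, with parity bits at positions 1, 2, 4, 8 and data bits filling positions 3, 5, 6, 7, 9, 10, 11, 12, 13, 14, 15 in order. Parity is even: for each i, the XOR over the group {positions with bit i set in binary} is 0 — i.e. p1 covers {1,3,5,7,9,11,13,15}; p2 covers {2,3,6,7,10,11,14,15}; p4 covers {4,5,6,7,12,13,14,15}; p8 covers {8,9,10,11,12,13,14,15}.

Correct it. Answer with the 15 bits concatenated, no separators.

011001011011011

s1 (pos 1,3,5,7,9,11,13,15): 0⊕1⊕0⊕0⊕0⊕1⊕0⊕1 = 1
s2 (pos 2,3,6,7,10,11,14,15): 1⊕1⊕1⊕0⊕0⊕1⊕1⊕1 = 0
s4 (pos 4,5,6,7,12,13,14,15): 0⊕0⊕1⊕0⊕1⊕0⊕1⊕1 = 0
s8 (pos 8,9,10,11,12,13,14,15): 1⊕0⊕0⊕1⊕1⊕0⊕1⊕1 = 1
Syndrome s8…s1 = 1001 → error at position 9.
Flip position 9: 011001010011011 → 011001011011011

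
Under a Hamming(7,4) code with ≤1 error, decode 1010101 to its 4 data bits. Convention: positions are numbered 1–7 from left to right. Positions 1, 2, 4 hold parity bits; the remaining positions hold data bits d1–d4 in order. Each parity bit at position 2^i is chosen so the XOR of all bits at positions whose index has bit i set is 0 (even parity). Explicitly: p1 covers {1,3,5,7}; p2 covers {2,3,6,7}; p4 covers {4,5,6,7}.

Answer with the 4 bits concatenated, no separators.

1101

s1 (pos 1,3,5,7): 1⊕1⊕1⊕1 = 0
s2 (pos 2,3,6,7): 0⊕1⊕0⊕1 = 0
s4 (pos 4,5,6,7): 0⊕1⊕0⊕1 = 0
Syndrome s4…s1 = 000 → no error.
Read data bits from positions 3,5,6,7: 1101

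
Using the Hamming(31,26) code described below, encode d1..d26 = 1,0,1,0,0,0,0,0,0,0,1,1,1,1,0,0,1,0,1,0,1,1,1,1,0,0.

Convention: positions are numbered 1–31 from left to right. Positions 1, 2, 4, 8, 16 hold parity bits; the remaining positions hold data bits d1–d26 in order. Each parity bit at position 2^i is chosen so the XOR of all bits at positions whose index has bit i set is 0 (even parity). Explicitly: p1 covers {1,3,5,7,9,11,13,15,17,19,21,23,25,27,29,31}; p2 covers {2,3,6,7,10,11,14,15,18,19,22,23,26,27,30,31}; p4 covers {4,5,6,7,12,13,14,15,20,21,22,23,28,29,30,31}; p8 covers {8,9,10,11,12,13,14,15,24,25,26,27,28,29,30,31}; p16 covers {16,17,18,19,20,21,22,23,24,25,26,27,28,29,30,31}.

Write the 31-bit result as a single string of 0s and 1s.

0011010000000011111001010111100

Place data at non-parity positions: p1 p2 1 p4 0 1 0 p8 0 0 0 0 0 0 1 p16 1 1 1 0 0 1 0 1 0 1 1 1 1 0 0
p1 (pos 1,3,5,7,9,11,13,15,17,19,21,23,25,27,29,31): XOR of data positions = 1⊕0⊕0⊕0⊕0⊕0⊕1⊕1⊕1⊕0⊕0⊕0⊕1⊕1⊕0 = 0
p2 (pos 2,3,6,7,10,11,14,15,18,19,22,23,26,27,30,31): XOR of data positions = 1⊕1⊕0⊕0⊕0⊕0⊕1⊕1⊕1⊕1⊕0⊕1⊕1⊕0⊕0 = 0
p4 (pos 4,5,6,7,12,13,14,15,20,21,22,23,28,29,30,31): XOR of data positions = 0⊕1⊕0⊕0⊕0⊕0⊕1⊕0⊕0⊕1⊕0⊕1⊕1⊕0⊕0 = 1
p8 (pos 8,9,10,11,12,13,14,15,24,25,26,27,28,29,30,31): XOR of data positions = 0⊕0⊕0⊕0⊕0⊕0⊕1⊕1⊕0⊕1⊕1⊕1⊕1⊕0⊕0 = 0
p16 (pos 16,17,18,19,20,21,22,23,24,25,26,27,28,29,30,31): XOR of data positions = 1⊕1⊕1⊕0⊕0⊕1⊕0⊕1⊕0⊕1⊕1⊕1⊕1⊕0⊕0 = 1
Codeword: 0011010000000011111001010111100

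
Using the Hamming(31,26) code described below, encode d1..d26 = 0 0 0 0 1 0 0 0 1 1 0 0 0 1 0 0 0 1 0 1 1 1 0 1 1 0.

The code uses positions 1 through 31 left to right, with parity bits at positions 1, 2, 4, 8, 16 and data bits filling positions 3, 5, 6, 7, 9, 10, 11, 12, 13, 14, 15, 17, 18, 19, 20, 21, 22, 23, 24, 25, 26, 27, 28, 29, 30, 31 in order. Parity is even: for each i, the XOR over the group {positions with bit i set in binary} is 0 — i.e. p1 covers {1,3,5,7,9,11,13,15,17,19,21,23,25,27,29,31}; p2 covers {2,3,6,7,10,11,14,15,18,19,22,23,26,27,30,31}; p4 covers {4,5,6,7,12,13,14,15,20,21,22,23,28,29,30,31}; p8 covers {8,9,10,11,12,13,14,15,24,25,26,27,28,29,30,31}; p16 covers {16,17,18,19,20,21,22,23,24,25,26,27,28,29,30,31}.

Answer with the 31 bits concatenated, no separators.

Place data at non-parity positions: p1 p2 0 p4 0 0 0 p8 1 0 0 0 1 1 0 p16 0 0 1 0 0 0 1 0 1 1 1 0 1 1 0
p1 (pos 1,3,5,7,9,11,13,15,17,19,21,23,25,27,29,31): XOR of data positions = 0⊕0⊕0⊕1⊕0⊕1⊕0⊕0⊕1⊕0⊕1⊕1⊕1⊕1⊕0 = 1
p2 (pos 2,3,6,7,10,11,14,15,18,19,22,23,26,27,30,31): XOR of data positions = 0⊕0⊕0⊕0⊕0⊕1⊕0⊕0⊕1⊕0⊕1⊕1⊕1⊕1⊕0 = 0
p4 (pos 4,5,6,7,12,13,14,15,20,21,22,23,28,29,30,31): XOR of data positions = 0⊕0⊕0⊕0⊕1⊕1⊕0⊕0⊕0⊕0⊕1⊕0⊕1⊕1⊕0 = 1
p8 (pos 8,9,10,11,12,13,14,15,24,25,26,27,28,29,30,31): XOR of data positions = 1⊕0⊕0⊕0⊕1⊕1⊕0⊕0⊕1⊕1⊕1⊕0⊕1⊕1⊕0 = 0
p16 (pos 16,17,18,19,20,21,22,23,24,25,26,27,28,29,30,31): XOR of data positions = 0⊕0⊕1⊕0⊕0⊕0⊕1⊕0⊕1⊕1⊕1⊕0⊕1⊕1⊕0 = 1
Codeword: 1001000010001101001000101110110

1001000010001101001000101110110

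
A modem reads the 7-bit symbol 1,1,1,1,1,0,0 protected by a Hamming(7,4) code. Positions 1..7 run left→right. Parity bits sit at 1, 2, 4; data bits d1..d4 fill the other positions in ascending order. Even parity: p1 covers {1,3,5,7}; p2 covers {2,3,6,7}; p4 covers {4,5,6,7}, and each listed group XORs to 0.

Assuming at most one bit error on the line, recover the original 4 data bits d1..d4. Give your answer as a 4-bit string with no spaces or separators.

1100

s1 (pos 1,3,5,7): 1⊕1⊕1⊕0 = 1
s2 (pos 2,3,6,7): 1⊕1⊕0⊕0 = 0
s4 (pos 4,5,6,7): 1⊕1⊕0⊕0 = 0
Syndrome s4…s1 = 001 → error at position 1.
Flip position 1: 1111100 → 0111100
Read data bits from positions 3,5,6,7: 1100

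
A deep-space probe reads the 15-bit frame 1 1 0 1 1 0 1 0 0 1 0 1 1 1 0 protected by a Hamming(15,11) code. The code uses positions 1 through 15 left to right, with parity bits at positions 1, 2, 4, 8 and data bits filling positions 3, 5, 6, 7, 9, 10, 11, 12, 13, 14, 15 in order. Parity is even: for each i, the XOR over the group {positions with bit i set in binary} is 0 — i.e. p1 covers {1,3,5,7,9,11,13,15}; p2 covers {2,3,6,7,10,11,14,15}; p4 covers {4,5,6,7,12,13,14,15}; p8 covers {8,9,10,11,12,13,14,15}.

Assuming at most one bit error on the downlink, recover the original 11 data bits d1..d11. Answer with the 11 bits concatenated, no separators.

01010101110

s1 (pos 1,3,5,7,9,11,13,15): 1⊕0⊕1⊕1⊕0⊕0⊕1⊕0 = 0
s2 (pos 2,3,6,7,10,11,14,15): 1⊕0⊕0⊕1⊕1⊕0⊕1⊕0 = 0
s4 (pos 4,5,6,7,12,13,14,15): 1⊕1⊕0⊕1⊕1⊕1⊕1⊕0 = 0
s8 (pos 8,9,10,11,12,13,14,15): 0⊕0⊕1⊕0⊕1⊕1⊕1⊕0 = 0
Syndrome s8…s1 = 0000 → no error.
Read data bits from positions 3,5,6,7,9,10,11,12,13,14,15: 01010101110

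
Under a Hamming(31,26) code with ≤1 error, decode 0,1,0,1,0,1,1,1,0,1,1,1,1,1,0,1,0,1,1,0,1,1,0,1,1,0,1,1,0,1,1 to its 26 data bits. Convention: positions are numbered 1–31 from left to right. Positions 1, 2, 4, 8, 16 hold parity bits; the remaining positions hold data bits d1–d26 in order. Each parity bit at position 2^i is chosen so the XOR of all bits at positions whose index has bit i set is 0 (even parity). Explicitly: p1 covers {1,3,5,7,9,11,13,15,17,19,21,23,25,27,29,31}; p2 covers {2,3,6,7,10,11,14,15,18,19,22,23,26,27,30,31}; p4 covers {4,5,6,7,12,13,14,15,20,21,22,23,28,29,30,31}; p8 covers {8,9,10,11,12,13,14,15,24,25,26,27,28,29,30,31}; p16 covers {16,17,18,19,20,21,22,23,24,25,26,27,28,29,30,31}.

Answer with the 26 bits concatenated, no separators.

s1 (pos 1,3,5,7,9,11,13,15,17,19,21,23,25,27,29,31): 0⊕0⊕0⊕1⊕0⊕1⊕1⊕0⊕0⊕1⊕1⊕0⊕1⊕1⊕0⊕1 = 0
s2 (pos 2,3,6,7,10,11,14,15,18,19,22,23,26,27,30,31): 1⊕0⊕1⊕1⊕1⊕1⊕1⊕0⊕1⊕1⊕1⊕0⊕0⊕1⊕1⊕1 = 0
s4 (pos 4,5,6,7,12,13,14,15,20,21,22,23,28,29,30,31): 1⊕0⊕1⊕1⊕1⊕1⊕1⊕0⊕0⊕1⊕1⊕0⊕1⊕0⊕1⊕1 = 1
s8 (pos 8,9,10,11,12,13,14,15,24,25,26,27,28,29,30,31): 1⊕0⊕1⊕1⊕1⊕1⊕1⊕0⊕1⊕1⊕0⊕1⊕1⊕0⊕1⊕1 = 0
s16 (pos 16,17,18,19,20,21,22,23,24,25,26,27,28,29,30,31): 1⊕0⊕1⊕1⊕0⊕1⊕1⊕0⊕1⊕1⊕0⊕1⊕1⊕0⊕1⊕1 = 1
Syndrome s16…s1 = 10100 → error at position 20.
Flip position 20: 0101011101111101011011011011011 → 0101011101111101011111011011011
Read data bits from positions 3,5,6,7,9,10,11,12,13,14,15,17,18,19,20,21,22,23,24,25,26,27,28,29,30,31: 00110111110011111011011011

00110111110011111011011011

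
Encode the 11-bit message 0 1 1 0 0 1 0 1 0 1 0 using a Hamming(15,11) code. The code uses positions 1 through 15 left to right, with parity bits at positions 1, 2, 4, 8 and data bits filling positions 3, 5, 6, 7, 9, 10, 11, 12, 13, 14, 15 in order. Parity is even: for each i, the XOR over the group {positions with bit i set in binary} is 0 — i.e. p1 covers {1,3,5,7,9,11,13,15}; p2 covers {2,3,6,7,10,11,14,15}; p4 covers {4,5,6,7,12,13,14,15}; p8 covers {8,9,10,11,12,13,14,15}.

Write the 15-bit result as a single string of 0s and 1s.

110011010101010

Place data at non-parity positions: p1 p2 0 p4 1 1 0 p8 0 1 0 1 0 1 0
p1 (pos 1,3,5,7,9,11,13,15): XOR of data positions = 0⊕1⊕0⊕0⊕0⊕0⊕0 = 1
p2 (pos 2,3,6,7,10,11,14,15): XOR of data positions = 0⊕1⊕0⊕1⊕0⊕1⊕0 = 1
p4 (pos 4,5,6,7,12,13,14,15): XOR of data positions = 1⊕1⊕0⊕1⊕0⊕1⊕0 = 0
p8 (pos 8,9,10,11,12,13,14,15): XOR of data positions = 0⊕1⊕0⊕1⊕0⊕1⊕0 = 1
Codeword: 110011010101010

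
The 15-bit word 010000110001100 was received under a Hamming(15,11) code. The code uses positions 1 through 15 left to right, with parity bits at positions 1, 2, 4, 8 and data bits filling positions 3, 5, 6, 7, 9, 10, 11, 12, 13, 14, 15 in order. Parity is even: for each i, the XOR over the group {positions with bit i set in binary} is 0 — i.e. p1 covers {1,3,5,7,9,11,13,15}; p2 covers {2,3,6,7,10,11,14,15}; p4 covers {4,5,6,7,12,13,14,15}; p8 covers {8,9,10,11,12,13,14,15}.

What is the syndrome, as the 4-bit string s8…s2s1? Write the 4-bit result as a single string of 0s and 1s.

s1 (pos 1,3,5,7,9,11,13,15): 0⊕0⊕0⊕1⊕0⊕0⊕1⊕0 = 0
s2 (pos 2,3,6,7,10,11,14,15): 1⊕0⊕0⊕1⊕0⊕0⊕0⊕0 = 0
s4 (pos 4,5,6,7,12,13,14,15): 0⊕0⊕0⊕1⊕1⊕1⊕0⊕0 = 1
s8 (pos 8,9,10,11,12,13,14,15): 1⊕0⊕0⊕0⊕1⊕1⊕0⊕0 = 1
Syndrome s8…s1 = 1100 → error at position 12.

1100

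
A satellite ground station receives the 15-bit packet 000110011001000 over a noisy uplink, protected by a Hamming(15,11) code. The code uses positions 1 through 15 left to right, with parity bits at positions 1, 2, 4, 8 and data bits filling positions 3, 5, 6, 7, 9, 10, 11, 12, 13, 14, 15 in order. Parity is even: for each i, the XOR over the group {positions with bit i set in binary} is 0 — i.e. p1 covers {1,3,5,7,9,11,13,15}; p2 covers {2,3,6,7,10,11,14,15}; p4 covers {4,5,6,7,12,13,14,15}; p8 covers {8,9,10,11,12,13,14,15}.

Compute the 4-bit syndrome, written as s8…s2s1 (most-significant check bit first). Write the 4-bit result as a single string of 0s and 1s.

s1 (pos 1,3,5,7,9,11,13,15): 0⊕0⊕1⊕0⊕1⊕0⊕0⊕0 = 0
s2 (pos 2,3,6,7,10,11,14,15): 0⊕0⊕0⊕0⊕0⊕0⊕0⊕0 = 0
s4 (pos 4,5,6,7,12,13,14,15): 1⊕1⊕0⊕0⊕1⊕0⊕0⊕0 = 1
s8 (pos 8,9,10,11,12,13,14,15): 1⊕1⊕0⊕0⊕1⊕0⊕0⊕0 = 1
Syndrome s8…s1 = 1100 → error at position 12.

1100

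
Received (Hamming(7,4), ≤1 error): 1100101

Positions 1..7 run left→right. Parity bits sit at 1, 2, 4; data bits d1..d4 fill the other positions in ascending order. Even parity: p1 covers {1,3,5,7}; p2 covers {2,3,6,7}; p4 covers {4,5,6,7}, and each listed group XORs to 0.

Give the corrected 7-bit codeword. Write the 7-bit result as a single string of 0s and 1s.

s1 (pos 1,3,5,7): 1⊕0⊕1⊕1 = 1
s2 (pos 2,3,6,7): 1⊕0⊕0⊕1 = 0
s4 (pos 4,5,6,7): 0⊕1⊕0⊕1 = 0
Syndrome s4…s1 = 001 → error at position 1.
Flip position 1: 1100101 → 0100101

0100101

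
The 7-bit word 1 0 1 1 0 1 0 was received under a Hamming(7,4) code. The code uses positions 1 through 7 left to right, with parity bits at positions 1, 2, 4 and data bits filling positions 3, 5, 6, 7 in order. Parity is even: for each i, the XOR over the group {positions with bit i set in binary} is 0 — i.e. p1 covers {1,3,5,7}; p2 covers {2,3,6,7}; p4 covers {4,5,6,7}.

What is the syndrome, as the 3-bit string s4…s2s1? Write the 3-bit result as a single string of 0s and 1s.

s1 (pos 1,3,5,7): 1⊕1⊕0⊕0 = 0
s2 (pos 2,3,6,7): 0⊕1⊕1⊕0 = 0
s4 (pos 4,5,6,7): 1⊕0⊕1⊕0 = 0
Syndrome s4…s1 = 000 → no error.

000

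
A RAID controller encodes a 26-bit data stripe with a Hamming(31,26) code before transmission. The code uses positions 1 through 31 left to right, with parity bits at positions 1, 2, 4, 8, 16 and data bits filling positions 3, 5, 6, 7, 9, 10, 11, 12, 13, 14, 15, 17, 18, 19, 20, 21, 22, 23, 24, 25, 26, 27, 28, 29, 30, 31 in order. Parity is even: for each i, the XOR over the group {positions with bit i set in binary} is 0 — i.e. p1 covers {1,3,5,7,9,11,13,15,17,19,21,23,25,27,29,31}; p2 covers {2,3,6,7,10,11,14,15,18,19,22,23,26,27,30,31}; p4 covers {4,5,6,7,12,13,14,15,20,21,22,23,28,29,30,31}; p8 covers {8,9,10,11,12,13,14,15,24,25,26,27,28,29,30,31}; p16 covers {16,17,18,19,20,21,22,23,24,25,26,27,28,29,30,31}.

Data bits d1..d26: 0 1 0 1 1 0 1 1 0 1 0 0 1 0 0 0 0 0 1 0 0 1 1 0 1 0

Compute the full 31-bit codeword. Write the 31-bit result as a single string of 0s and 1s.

1000101010110101010000010011010

Place data at non-parity positions: p1 p2 0 p4 1 0 1 p8 1 0 1 1 0 1 0 p16 0 1 0 0 0 0 0 1 0 0 1 1 0 1 0
p1 (pos 1,3,5,7,9,11,13,15,17,19,21,23,25,27,29,31): XOR of data positions = 0⊕1⊕1⊕1⊕1⊕0⊕0⊕0⊕0⊕0⊕0⊕0⊕1⊕0⊕0 = 1
p2 (pos 2,3,6,7,10,11,14,15,18,19,22,23,26,27,30,31): XOR of data positions = 0⊕0⊕1⊕0⊕1⊕1⊕0⊕1⊕0⊕0⊕0⊕0⊕1⊕1⊕0 = 0
p4 (pos 4,5,6,7,12,13,14,15,20,21,22,23,28,29,30,31): XOR of data positions = 1⊕0⊕1⊕1⊕0⊕1⊕0⊕0⊕0⊕0⊕0⊕1⊕0⊕1⊕0 = 0
p8 (pos 8,9,10,11,12,13,14,15,24,25,26,27,28,29,30,31): XOR of data positions = 1⊕0⊕1⊕1⊕0⊕1⊕0⊕1⊕0⊕0⊕1⊕1⊕0⊕1⊕0 = 0
p16 (pos 16,17,18,19,20,21,22,23,24,25,26,27,28,29,30,31): XOR of data positions = 0⊕1⊕0⊕0⊕0⊕0⊕0⊕1⊕0⊕0⊕1⊕1⊕0⊕1⊕0 = 1
Codeword: 1000101010110101010000010011010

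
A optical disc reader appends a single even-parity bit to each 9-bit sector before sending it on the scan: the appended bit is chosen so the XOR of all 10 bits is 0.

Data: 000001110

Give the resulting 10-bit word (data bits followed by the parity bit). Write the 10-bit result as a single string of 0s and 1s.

XOR of the 9 data bits: 0⊕0⊕0⊕0⊕0⊕1⊕1⊕1⊕0 = 1
Parity bit = 1 (so all 10 bits XOR to 0).

0000011101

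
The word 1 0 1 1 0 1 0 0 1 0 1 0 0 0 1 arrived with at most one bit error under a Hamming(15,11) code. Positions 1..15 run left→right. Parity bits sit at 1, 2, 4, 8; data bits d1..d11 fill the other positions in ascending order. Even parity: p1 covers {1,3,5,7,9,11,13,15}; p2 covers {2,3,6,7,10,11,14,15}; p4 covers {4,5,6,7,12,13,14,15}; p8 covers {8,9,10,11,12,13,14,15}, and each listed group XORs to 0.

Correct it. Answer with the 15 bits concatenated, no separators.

101101001010101

s1 (pos 1,3,5,7,9,11,13,15): 1⊕1⊕0⊕0⊕1⊕1⊕0⊕1 = 1
s2 (pos 2,3,6,7,10,11,14,15): 0⊕1⊕1⊕0⊕0⊕1⊕0⊕1 = 0
s4 (pos 4,5,6,7,12,13,14,15): 1⊕0⊕1⊕0⊕0⊕0⊕0⊕1 = 1
s8 (pos 8,9,10,11,12,13,14,15): 0⊕1⊕0⊕1⊕0⊕0⊕0⊕1 = 1
Syndrome s8…s1 = 1101 → error at position 13.
Flip position 13: 101101001010001 → 101101001010101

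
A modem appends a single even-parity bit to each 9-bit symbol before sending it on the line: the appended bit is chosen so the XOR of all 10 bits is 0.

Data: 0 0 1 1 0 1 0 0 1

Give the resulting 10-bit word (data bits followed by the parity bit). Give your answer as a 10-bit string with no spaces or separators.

0011010010

XOR of the 9 data bits: 0⊕0⊕1⊕1⊕0⊕1⊕0⊕0⊕1 = 0
Parity bit = 0 (so all 10 bits XOR to 0).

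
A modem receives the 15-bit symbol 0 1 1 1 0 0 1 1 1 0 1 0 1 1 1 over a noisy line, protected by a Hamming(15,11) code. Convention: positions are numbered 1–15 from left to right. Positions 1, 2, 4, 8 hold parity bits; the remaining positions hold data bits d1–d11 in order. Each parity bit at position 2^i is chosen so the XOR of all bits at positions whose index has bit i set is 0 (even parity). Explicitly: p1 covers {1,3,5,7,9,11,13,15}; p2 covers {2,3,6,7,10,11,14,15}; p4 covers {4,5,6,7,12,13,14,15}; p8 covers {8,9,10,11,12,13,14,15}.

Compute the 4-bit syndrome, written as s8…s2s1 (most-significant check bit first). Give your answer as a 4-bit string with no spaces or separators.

s1 (pos 1,3,5,7,9,11,13,15): 0⊕1⊕0⊕1⊕1⊕1⊕1⊕1 = 0
s2 (pos 2,3,6,7,10,11,14,15): 1⊕1⊕0⊕1⊕0⊕1⊕1⊕1 = 0
s4 (pos 4,5,6,7,12,13,14,15): 1⊕0⊕0⊕1⊕0⊕1⊕1⊕1 = 1
s8 (pos 8,9,10,11,12,13,14,15): 1⊕1⊕0⊕1⊕0⊕1⊕1⊕1 = 0
Syndrome s8…s1 = 0100 → error at position 4.

0100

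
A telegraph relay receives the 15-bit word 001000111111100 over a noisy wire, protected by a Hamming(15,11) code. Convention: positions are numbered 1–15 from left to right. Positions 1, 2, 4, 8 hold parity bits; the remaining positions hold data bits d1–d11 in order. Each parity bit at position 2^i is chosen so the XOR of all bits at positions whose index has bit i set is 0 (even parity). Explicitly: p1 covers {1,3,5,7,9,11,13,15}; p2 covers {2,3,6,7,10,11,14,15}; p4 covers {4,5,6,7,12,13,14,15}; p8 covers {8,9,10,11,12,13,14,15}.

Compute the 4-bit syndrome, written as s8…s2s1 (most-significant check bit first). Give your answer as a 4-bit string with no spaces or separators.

0101

s1 (pos 1,3,5,7,9,11,13,15): 0⊕1⊕0⊕1⊕1⊕1⊕1⊕0 = 1
s2 (pos 2,3,6,7,10,11,14,15): 0⊕1⊕0⊕1⊕1⊕1⊕0⊕0 = 0
s4 (pos 4,5,6,7,12,13,14,15): 0⊕0⊕0⊕1⊕1⊕1⊕0⊕0 = 1
s8 (pos 8,9,10,11,12,13,14,15): 1⊕1⊕1⊕1⊕1⊕1⊕0⊕0 = 0
Syndrome s8…s1 = 0101 → error at position 5.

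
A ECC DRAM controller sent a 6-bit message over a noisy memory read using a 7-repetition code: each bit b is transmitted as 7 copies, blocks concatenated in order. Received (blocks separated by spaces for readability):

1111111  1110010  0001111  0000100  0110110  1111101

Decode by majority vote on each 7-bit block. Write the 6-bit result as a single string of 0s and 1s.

Block 1 (1111111): 7 ones → 1
Block 2 (1110010): 4 ones → 1
Block 3 (0001111): 4 ones → 1
Block 4 (0000100): 1 one → 0
Block 5 (0110110): 4 ones → 1
Block 6 (1111101): 6 ones → 1

111011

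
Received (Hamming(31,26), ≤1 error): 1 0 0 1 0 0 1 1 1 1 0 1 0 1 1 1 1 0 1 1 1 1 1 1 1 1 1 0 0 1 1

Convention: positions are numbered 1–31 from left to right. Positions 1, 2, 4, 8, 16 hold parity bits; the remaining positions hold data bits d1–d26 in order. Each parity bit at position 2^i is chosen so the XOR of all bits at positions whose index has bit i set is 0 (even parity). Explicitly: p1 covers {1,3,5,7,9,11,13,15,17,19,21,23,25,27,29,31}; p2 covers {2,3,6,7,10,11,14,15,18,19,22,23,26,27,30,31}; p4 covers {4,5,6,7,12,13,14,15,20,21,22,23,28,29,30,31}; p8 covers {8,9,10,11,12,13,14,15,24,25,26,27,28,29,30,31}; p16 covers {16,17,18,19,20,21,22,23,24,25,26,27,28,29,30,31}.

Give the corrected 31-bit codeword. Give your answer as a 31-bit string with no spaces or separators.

s1 (pos 1,3,5,7,9,11,13,15,17,19,21,23,25,27,29,31): 1⊕0⊕0⊕1⊕1⊕0⊕0⊕1⊕1⊕1⊕1⊕1⊕1⊕1⊕0⊕1 = 1
s2 (pos 2,3,6,7,10,11,14,15,18,19,22,23,26,27,30,31): 0⊕0⊕0⊕1⊕1⊕0⊕1⊕1⊕0⊕1⊕1⊕1⊕1⊕1⊕1⊕1 = 1
s4 (pos 4,5,6,7,12,13,14,15,20,21,22,23,28,29,30,31): 1⊕0⊕0⊕1⊕1⊕0⊕1⊕1⊕1⊕1⊕1⊕1⊕0⊕0⊕1⊕1 = 1
s8 (pos 8,9,10,11,12,13,14,15,24,25,26,27,28,29,30,31): 1⊕1⊕1⊕0⊕1⊕0⊕1⊕1⊕1⊕1⊕1⊕1⊕0⊕0⊕1⊕1 = 0
s16 (pos 16,17,18,19,20,21,22,23,24,25,26,27,28,29,30,31): 1⊕1⊕0⊕1⊕1⊕1⊕1⊕1⊕1⊕1⊕1⊕1⊕0⊕0⊕1⊕1 = 1
Syndrome s16…s1 = 10111 → error at position 23.
Flip position 23: 1001001111010111101111111110011 → 1001001111010111101111011110011

1001001111010111101111011110011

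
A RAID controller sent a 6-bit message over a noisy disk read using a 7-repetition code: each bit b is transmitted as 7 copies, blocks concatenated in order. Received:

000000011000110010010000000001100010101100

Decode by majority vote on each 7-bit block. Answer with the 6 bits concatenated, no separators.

010000

Block 1 (0000000): 0 ones → 0
Block 2 (1100011): 4 ones → 1
Block 3 (0010010): 2 ones → 0
Block 4 (0000000): 0 ones → 0
Block 5 (0110001): 3 ones → 0
Block 6 (0101100): 3 ones → 0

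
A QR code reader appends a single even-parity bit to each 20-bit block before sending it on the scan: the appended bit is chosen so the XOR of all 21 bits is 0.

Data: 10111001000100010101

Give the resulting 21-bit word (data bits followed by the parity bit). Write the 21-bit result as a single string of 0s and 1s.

XOR of the 20 data bits: 1⊕0⊕1⊕1⊕1⊕0⊕0⊕1⊕0⊕0⊕0⊕1⊕0⊕0⊕0⊕1⊕0⊕1⊕0⊕1 = 1
Parity bit = 1 (so all 21 bits XOR to 0).

101110010001000101011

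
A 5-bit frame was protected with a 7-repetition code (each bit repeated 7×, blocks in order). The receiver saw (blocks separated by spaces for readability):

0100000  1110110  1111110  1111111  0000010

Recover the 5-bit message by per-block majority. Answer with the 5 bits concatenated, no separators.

Block 1 (0100000): 1 one → 0
Block 2 (1110110): 5 ones → 1
Block 3 (1111110): 6 ones → 1
Block 4 (1111111): 7 ones → 1
Block 5 (0000010): 1 one → 0

01110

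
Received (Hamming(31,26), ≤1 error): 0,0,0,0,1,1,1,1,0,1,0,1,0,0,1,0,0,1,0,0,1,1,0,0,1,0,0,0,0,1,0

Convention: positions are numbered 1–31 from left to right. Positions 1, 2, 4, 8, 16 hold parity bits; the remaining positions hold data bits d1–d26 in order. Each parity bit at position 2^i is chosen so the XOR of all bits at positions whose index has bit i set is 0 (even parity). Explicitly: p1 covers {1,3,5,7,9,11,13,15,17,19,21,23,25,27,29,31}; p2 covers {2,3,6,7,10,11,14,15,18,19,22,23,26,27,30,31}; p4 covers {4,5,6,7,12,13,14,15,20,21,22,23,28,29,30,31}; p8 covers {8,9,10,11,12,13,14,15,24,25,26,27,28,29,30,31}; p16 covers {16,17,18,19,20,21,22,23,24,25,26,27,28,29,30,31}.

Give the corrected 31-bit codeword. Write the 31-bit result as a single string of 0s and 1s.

s1 (pos 1,3,5,7,9,11,13,15,17,19,21,23,25,27,29,31): 0⊕0⊕1⊕1⊕0⊕0⊕0⊕1⊕0⊕0⊕1⊕0⊕1⊕0⊕0⊕0 = 1
s2 (pos 2,3,6,7,10,11,14,15,18,19,22,23,26,27,30,31): 0⊕0⊕1⊕1⊕1⊕0⊕0⊕1⊕1⊕0⊕1⊕0⊕0⊕0⊕1⊕0 = 1
s4 (pos 4,5,6,7,12,13,14,15,20,21,22,23,28,29,30,31): 0⊕1⊕1⊕1⊕1⊕0⊕0⊕1⊕0⊕1⊕1⊕0⊕0⊕0⊕1⊕0 = 0
s8 (pos 8,9,10,11,12,13,14,15,24,25,26,27,28,29,30,31): 1⊕0⊕1⊕0⊕1⊕0⊕0⊕1⊕0⊕1⊕0⊕0⊕0⊕0⊕1⊕0 = 0
s16 (pos 16,17,18,19,20,21,22,23,24,25,26,27,28,29,30,31): 0⊕0⊕1⊕0⊕0⊕1⊕1⊕0⊕0⊕1⊕0⊕0⊕0⊕0⊕1⊕0 = 1
Syndrome s16…s1 = 10011 → error at position 19.
Flip position 19: 0000111101010010010011001000010 → 0000111101010010011011001000010

0000111101010010011011001000010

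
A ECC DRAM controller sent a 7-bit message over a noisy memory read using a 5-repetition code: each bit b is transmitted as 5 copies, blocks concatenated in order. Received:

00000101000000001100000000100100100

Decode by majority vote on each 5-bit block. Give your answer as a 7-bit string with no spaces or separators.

0000000

Block 1 (00000): 0 ones → 0
Block 2 (10100): 2 ones → 0
Block 3 (00000): 0 ones → 0
Block 4 (01100): 2 ones → 0
Block 5 (00000): 0 ones → 0
Block 6 (01001): 2 ones → 0
Block 7 (00100): 1 one → 0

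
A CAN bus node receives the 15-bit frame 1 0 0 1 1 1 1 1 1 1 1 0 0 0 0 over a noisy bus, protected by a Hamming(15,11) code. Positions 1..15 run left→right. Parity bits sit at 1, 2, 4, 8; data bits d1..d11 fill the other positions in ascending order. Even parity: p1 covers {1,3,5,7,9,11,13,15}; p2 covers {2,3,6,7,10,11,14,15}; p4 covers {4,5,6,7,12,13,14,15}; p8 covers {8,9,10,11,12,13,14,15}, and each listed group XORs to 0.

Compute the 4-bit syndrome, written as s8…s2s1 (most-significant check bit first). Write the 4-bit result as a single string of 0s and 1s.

0001

s1 (pos 1,3,5,7,9,11,13,15): 1⊕0⊕1⊕1⊕1⊕1⊕0⊕0 = 1
s2 (pos 2,3,6,7,10,11,14,15): 0⊕0⊕1⊕1⊕1⊕1⊕0⊕0 = 0
s4 (pos 4,5,6,7,12,13,14,15): 1⊕1⊕1⊕1⊕0⊕0⊕0⊕0 = 0
s8 (pos 8,9,10,11,12,13,14,15): 1⊕1⊕1⊕1⊕0⊕0⊕0⊕0 = 0
Syndrome s8…s1 = 0001 → error at position 1.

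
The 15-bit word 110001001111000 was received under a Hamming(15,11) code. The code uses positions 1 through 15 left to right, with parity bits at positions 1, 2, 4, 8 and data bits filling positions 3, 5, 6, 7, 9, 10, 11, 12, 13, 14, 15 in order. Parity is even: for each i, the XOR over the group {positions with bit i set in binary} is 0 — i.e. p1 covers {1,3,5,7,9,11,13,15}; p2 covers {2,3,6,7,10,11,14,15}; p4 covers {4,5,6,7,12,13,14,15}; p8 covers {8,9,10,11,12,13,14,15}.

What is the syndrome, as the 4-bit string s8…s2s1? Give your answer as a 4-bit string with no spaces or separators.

s1 (pos 1,3,5,7,9,11,13,15): 1⊕0⊕0⊕0⊕1⊕1⊕0⊕0 = 1
s2 (pos 2,3,6,7,10,11,14,15): 1⊕0⊕1⊕0⊕1⊕1⊕0⊕0 = 0
s4 (pos 4,5,6,7,12,13,14,15): 0⊕0⊕1⊕0⊕1⊕0⊕0⊕0 = 0
s8 (pos 8,9,10,11,12,13,14,15): 0⊕1⊕1⊕1⊕1⊕0⊕0⊕0 = 0
Syndrome s8…s1 = 0001 → error at position 1.

0001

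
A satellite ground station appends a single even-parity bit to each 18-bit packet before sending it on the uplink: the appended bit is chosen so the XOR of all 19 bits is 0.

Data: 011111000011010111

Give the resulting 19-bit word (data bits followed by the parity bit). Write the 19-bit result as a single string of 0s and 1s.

0111110000110101111

XOR of the 18 data bits: 0⊕1⊕1⊕1⊕1⊕1⊕0⊕0⊕0⊕0⊕1⊕1⊕0⊕1⊕0⊕1⊕1⊕1 = 1
Parity bit = 1 (so all 19 bits XOR to 0).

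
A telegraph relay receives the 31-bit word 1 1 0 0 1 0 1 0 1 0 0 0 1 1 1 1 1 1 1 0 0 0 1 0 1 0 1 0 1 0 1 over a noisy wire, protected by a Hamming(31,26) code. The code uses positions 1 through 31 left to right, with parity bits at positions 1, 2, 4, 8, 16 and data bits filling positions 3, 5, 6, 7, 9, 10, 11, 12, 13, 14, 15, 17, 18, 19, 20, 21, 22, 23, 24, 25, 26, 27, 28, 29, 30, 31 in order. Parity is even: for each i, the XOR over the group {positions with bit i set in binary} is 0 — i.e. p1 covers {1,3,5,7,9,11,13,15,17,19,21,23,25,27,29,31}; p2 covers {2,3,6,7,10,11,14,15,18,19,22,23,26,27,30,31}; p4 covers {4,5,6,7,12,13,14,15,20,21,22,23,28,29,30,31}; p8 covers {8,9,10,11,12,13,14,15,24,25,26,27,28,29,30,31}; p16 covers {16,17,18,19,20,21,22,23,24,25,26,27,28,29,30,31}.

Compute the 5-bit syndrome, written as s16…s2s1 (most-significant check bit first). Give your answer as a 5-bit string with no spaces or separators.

10011

s1 (pos 1,3,5,7,9,11,13,15,17,19,21,23,25,27,29,31): 1⊕0⊕1⊕1⊕1⊕0⊕1⊕1⊕1⊕1⊕0⊕1⊕1⊕1⊕1⊕1 = 1
s2 (pos 2,3,6,7,10,11,14,15,18,19,22,23,26,27,30,31): 1⊕0⊕0⊕1⊕0⊕0⊕1⊕1⊕1⊕1⊕0⊕1⊕0⊕1⊕0⊕1 = 1
s4 (pos 4,5,6,7,12,13,14,15,20,21,22,23,28,29,30,31): 0⊕1⊕0⊕1⊕0⊕1⊕1⊕1⊕0⊕0⊕0⊕1⊕0⊕1⊕0⊕1 = 0
s8 (pos 8,9,10,11,12,13,14,15,24,25,26,27,28,29,30,31): 0⊕1⊕0⊕0⊕0⊕1⊕1⊕1⊕0⊕1⊕0⊕1⊕0⊕1⊕0⊕1 = 0
s16 (pos 16,17,18,19,20,21,22,23,24,25,26,27,28,29,30,31): 1⊕1⊕1⊕1⊕0⊕0⊕0⊕1⊕0⊕1⊕0⊕1⊕0⊕1⊕0⊕1 = 1
Syndrome s16…s1 = 10011 → error at position 19.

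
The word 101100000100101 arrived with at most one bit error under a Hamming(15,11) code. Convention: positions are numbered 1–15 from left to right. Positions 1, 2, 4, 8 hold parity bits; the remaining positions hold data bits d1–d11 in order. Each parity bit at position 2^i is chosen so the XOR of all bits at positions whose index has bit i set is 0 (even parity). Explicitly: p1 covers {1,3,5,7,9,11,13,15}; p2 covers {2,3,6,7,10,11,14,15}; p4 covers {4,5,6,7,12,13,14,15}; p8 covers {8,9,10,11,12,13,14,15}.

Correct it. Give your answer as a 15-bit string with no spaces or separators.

101100000100111

s1 (pos 1,3,5,7,9,11,13,15): 1⊕1⊕0⊕0⊕0⊕0⊕1⊕1 = 0
s2 (pos 2,3,6,7,10,11,14,15): 0⊕1⊕0⊕0⊕1⊕0⊕0⊕1 = 1
s4 (pos 4,5,6,7,12,13,14,15): 1⊕0⊕0⊕0⊕0⊕1⊕0⊕1 = 1
s8 (pos 8,9,10,11,12,13,14,15): 0⊕0⊕1⊕0⊕0⊕1⊕0⊕1 = 1
Syndrome s8…s1 = 1110 → error at position 14.
Flip position 14: 101100000100101 → 101100000100111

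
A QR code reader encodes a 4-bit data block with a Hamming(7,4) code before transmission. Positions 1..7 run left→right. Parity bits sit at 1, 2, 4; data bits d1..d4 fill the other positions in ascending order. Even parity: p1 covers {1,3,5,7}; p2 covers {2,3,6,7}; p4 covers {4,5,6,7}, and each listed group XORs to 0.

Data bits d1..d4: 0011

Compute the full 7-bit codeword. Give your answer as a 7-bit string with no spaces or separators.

1000011

Place data at non-parity positions: p1 p2 0 p4 0 1 1
p1 (pos 1,3,5,7): XOR of data positions = 0⊕0⊕1 = 1
p2 (pos 2,3,6,7): XOR of data positions = 0⊕1⊕1 = 0
p4 (pos 4,5,6,7): XOR of data positions = 0⊕1⊕1 = 0
Codeword: 1000011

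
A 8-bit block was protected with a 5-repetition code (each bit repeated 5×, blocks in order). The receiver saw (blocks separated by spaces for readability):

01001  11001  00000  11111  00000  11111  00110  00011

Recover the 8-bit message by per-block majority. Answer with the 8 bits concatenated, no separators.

01010100

Block 1 (01001): 2 ones → 0
Block 2 (11001): 3 ones → 1
Block 3 (00000): 0 ones → 0
Block 4 (11111): 5 ones → 1
Block 5 (00000): 0 ones → 0
Block 6 (11111): 5 ones → 1
Block 7 (00110): 2 ones → 0
Block 8 (00011): 2 ones → 0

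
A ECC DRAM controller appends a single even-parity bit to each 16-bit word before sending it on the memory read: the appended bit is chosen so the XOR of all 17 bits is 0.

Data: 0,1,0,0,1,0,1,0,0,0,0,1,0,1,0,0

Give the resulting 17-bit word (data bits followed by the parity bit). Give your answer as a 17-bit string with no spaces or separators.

XOR of the 16 data bits: 0⊕1⊕0⊕0⊕1⊕0⊕1⊕0⊕0⊕0⊕0⊕1⊕0⊕1⊕0⊕0 = 1
Parity bit = 1 (so all 17 bits XOR to 0).

01001010000101001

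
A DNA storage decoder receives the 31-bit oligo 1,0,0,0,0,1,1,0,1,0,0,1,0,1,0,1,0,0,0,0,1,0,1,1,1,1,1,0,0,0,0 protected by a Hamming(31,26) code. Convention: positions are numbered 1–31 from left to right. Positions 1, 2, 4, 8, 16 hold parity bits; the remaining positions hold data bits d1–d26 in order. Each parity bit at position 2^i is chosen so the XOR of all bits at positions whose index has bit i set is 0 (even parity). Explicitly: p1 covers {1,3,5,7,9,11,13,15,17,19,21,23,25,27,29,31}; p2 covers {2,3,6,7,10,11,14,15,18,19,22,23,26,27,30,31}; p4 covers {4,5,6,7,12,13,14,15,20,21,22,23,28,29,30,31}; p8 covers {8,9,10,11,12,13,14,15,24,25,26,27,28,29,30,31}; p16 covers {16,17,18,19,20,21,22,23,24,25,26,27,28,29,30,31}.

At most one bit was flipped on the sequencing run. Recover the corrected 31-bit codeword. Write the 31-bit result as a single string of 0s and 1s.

s1 (pos 1,3,5,7,9,11,13,15,17,19,21,23,25,27,29,31): 1⊕0⊕0⊕1⊕1⊕0⊕0⊕0⊕0⊕0⊕1⊕1⊕1⊕1⊕0⊕0 = 1
s2 (pos 2,3,6,7,10,11,14,15,18,19,22,23,26,27,30,31): 0⊕0⊕1⊕1⊕0⊕0⊕1⊕0⊕0⊕0⊕0⊕1⊕1⊕1⊕0⊕0 = 0
s4 (pos 4,5,6,7,12,13,14,15,20,21,22,23,28,29,30,31): 0⊕0⊕1⊕1⊕1⊕0⊕1⊕0⊕0⊕1⊕0⊕1⊕0⊕0⊕0⊕0 = 0
s8 (pos 8,9,10,11,12,13,14,15,24,25,26,27,28,29,30,31): 0⊕1⊕0⊕0⊕1⊕0⊕1⊕0⊕1⊕1⊕1⊕1⊕0⊕0⊕0⊕0 = 1
s16 (pos 16,17,18,19,20,21,22,23,24,25,26,27,28,29,30,31): 1⊕0⊕0⊕0⊕0⊕1⊕0⊕1⊕1⊕1⊕1⊕1⊕0⊕0⊕0⊕0 = 1
Syndrome s16…s1 = 11001 → error at position 25.
Flip position 25: 1000011010010101000010111110000 → 1000011010010101000010110110000

1000011010010101000010110110000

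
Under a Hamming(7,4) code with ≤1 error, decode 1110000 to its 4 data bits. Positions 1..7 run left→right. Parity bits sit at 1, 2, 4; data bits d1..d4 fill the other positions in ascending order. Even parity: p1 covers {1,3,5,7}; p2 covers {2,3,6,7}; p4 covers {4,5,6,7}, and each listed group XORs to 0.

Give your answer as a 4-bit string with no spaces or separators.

1000

s1 (pos 1,3,5,7): 1⊕1⊕0⊕0 = 0
s2 (pos 2,3,6,7): 1⊕1⊕0⊕0 = 0
s4 (pos 4,5,6,7): 0⊕0⊕0⊕0 = 0
Syndrome s4…s1 = 000 → no error.
Read data bits from positions 3,5,6,7: 1000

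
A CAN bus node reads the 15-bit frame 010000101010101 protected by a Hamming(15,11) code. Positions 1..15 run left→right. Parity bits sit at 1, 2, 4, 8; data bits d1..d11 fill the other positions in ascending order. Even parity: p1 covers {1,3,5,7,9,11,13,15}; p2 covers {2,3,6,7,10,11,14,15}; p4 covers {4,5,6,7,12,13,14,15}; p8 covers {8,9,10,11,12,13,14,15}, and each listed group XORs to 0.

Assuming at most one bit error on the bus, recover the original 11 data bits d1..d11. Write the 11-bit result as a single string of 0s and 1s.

s1 (pos 1,3,5,7,9,11,13,15): 0⊕0⊕0⊕1⊕1⊕1⊕1⊕1 = 1
s2 (pos 2,3,6,7,10,11,14,15): 1⊕0⊕0⊕1⊕0⊕1⊕0⊕1 = 0
s4 (pos 4,5,6,7,12,13,14,15): 0⊕0⊕0⊕1⊕0⊕1⊕0⊕1 = 1
s8 (pos 8,9,10,11,12,13,14,15): 0⊕1⊕0⊕1⊕0⊕1⊕0⊕1 = 0
Syndrome s8…s1 = 0101 → error at position 5.
Flip position 5: 010000101010101 → 010010101010101
Read data bits from positions 3,5,6,7,9,10,11,12,13,14,15: 01011010101

01011010101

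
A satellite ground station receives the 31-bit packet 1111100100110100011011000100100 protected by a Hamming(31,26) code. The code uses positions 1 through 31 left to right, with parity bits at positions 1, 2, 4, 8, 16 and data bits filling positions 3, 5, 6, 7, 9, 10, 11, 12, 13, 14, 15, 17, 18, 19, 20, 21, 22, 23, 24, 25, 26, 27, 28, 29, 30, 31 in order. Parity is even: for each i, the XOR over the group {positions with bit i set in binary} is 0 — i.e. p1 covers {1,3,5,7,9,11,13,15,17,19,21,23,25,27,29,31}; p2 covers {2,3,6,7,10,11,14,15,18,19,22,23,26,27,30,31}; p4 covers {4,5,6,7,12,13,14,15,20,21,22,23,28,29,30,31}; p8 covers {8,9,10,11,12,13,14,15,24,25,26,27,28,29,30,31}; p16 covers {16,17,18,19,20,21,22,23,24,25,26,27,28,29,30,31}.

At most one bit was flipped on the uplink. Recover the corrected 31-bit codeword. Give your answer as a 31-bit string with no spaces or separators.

s1 (pos 1,3,5,7,9,11,13,15,17,19,21,23,25,27,29,31): 1⊕1⊕1⊕0⊕0⊕1⊕0⊕0⊕0⊕1⊕1⊕0⊕0⊕0⊕1⊕0 = 1
s2 (pos 2,3,6,7,10,11,14,15,18,19,22,23,26,27,30,31): 1⊕1⊕0⊕0⊕0⊕1⊕1⊕0⊕1⊕1⊕1⊕0⊕1⊕0⊕0⊕0 = 0
s4 (pos 4,5,6,7,12,13,14,15,20,21,22,23,28,29,30,31): 1⊕1⊕0⊕0⊕1⊕0⊕1⊕0⊕0⊕1⊕1⊕0⊕0⊕1⊕0⊕0 = 1
s8 (pos 8,9,10,11,12,13,14,15,24,25,26,27,28,29,30,31): 1⊕0⊕0⊕1⊕1⊕0⊕1⊕0⊕0⊕0⊕1⊕0⊕0⊕1⊕0⊕0 = 0
s16 (pos 16,17,18,19,20,21,22,23,24,25,26,27,28,29,30,31): 0⊕0⊕1⊕1⊕0⊕1⊕1⊕0⊕0⊕0⊕1⊕0⊕0⊕1⊕0⊕0 = 0
Syndrome s16…s1 = 00101 → error at position 5.
Flip position 5: 1111100100110100011011000100100 → 1111000100110100011011000100100

1111000100110100011011000100100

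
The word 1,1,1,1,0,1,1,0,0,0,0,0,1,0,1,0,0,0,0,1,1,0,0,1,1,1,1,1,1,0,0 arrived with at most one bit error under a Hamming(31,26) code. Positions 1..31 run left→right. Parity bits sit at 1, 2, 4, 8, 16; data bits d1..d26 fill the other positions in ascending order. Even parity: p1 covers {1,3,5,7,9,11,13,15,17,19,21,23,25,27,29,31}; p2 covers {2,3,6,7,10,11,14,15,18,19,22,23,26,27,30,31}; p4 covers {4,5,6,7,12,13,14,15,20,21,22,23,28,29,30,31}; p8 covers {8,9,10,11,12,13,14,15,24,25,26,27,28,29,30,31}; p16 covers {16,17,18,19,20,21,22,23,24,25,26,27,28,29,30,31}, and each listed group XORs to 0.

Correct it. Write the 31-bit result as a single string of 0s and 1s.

1111010000001010000110011111100

s1 (pos 1,3,5,7,9,11,13,15,17,19,21,23,25,27,29,31): 1⊕1⊕0⊕1⊕0⊕0⊕1⊕1⊕0⊕0⊕1⊕0⊕1⊕1⊕1⊕0 = 1
s2 (pos 2,3,6,7,10,11,14,15,18,19,22,23,26,27,30,31): 1⊕1⊕1⊕1⊕0⊕0⊕0⊕1⊕0⊕0⊕0⊕0⊕1⊕1⊕0⊕0 = 1
s4 (pos 4,5,6,7,12,13,14,15,20,21,22,23,28,29,30,31): 1⊕0⊕1⊕1⊕0⊕1⊕0⊕1⊕1⊕1⊕0⊕0⊕1⊕1⊕0⊕0 = 1
s8 (pos 8,9,10,11,12,13,14,15,24,25,26,27,28,29,30,31): 0⊕0⊕0⊕0⊕0⊕1⊕0⊕1⊕1⊕1⊕1⊕1⊕1⊕1⊕0⊕0 = 0
s16 (pos 16,17,18,19,20,21,22,23,24,25,26,27,28,29,30,31): 0⊕0⊕0⊕0⊕1⊕1⊕0⊕0⊕1⊕1⊕1⊕1⊕1⊕1⊕0⊕0 = 0
Syndrome s16…s1 = 00111 → error at position 7.
Flip position 7: 1111011000001010000110011111100 → 1111010000001010000110011111100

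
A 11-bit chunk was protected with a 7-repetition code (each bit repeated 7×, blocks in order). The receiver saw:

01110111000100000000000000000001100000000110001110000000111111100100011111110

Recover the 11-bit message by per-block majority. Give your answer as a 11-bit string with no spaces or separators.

10000010101

Block 1 (0111011): 5 ones → 1
Block 2 (1000100): 2 ones → 0
Block 3 (0000000): 0 ones → 0
Block 4 (0000000): 0 ones → 0
Block 5 (0001100): 2 ones → 0
Block 6 (0000001): 1 one → 0
Block 7 (1000111): 4 ones → 1
Block 8 (0000000): 0 ones → 0
Block 9 (1111111): 7 ones → 1
Block 10 (0010001): 2 ones → 0
Block 11 (1111110): 6 ones → 1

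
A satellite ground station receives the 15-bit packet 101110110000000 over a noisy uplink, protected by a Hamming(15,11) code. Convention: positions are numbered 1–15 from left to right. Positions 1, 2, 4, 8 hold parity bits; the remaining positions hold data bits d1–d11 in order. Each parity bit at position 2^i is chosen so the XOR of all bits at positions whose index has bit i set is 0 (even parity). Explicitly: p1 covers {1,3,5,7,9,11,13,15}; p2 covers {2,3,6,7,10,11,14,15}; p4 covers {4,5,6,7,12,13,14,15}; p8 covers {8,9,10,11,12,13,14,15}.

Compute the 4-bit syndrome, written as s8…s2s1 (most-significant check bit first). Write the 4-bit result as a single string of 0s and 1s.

s1 (pos 1,3,5,7,9,11,13,15): 1⊕1⊕1⊕1⊕0⊕0⊕0⊕0 = 0
s2 (pos 2,3,6,7,10,11,14,15): 0⊕1⊕0⊕1⊕0⊕0⊕0⊕0 = 0
s4 (pos 4,5,6,7,12,13,14,15): 1⊕1⊕0⊕1⊕0⊕0⊕0⊕0 = 1
s8 (pos 8,9,10,11,12,13,14,15): 1⊕0⊕0⊕0⊕0⊕0⊕0⊕0 = 1
Syndrome s8…s1 = 1100 → error at position 12.

1100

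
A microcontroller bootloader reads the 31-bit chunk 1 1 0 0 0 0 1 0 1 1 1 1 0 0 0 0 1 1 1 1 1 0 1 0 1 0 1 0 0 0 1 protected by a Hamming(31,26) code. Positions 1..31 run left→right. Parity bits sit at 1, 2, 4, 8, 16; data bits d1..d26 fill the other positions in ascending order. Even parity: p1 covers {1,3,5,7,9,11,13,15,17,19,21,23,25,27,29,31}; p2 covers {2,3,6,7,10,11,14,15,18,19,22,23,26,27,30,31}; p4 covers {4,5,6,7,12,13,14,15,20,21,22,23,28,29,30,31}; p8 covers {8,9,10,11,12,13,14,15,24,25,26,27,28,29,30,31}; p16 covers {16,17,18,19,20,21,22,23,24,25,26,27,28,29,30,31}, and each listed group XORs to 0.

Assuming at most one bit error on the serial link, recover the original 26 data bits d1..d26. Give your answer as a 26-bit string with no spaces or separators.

00011111000111110101000001

s1 (pos 1,3,5,7,9,11,13,15,17,19,21,23,25,27,29,31): 1⊕0⊕0⊕1⊕1⊕1⊕0⊕0⊕1⊕1⊕1⊕1⊕1⊕1⊕0⊕1 = 1
s2 (pos 2,3,6,7,10,11,14,15,18,19,22,23,26,27,30,31): 1⊕0⊕0⊕1⊕1⊕1⊕0⊕0⊕1⊕1⊕0⊕1⊕0⊕1⊕0⊕1 = 1
s4 (pos 4,5,6,7,12,13,14,15,20,21,22,23,28,29,30,31): 0⊕0⊕0⊕1⊕1⊕0⊕0⊕0⊕1⊕1⊕0⊕1⊕0⊕0⊕0⊕1 = 0
s8 (pos 8,9,10,11,12,13,14,15,24,25,26,27,28,29,30,31): 0⊕1⊕1⊕1⊕1⊕0⊕0⊕0⊕0⊕1⊕0⊕1⊕0⊕0⊕0⊕1 = 1
s16 (pos 16,17,18,19,20,21,22,23,24,25,26,27,28,29,30,31): 0⊕1⊕1⊕1⊕1⊕1⊕0⊕1⊕0⊕1⊕0⊕1⊕0⊕0⊕0⊕1 = 1
Syndrome s16…s1 = 11011 → error at position 27.
Flip position 27: 1100001011110000111110101010001 → 1100001011110000111110101000001
Read data bits from positions 3,5,6,7,9,10,11,12,13,14,15,17,18,19,20,21,22,23,24,25,26,27,28,29,30,31: 00011111000111110101000001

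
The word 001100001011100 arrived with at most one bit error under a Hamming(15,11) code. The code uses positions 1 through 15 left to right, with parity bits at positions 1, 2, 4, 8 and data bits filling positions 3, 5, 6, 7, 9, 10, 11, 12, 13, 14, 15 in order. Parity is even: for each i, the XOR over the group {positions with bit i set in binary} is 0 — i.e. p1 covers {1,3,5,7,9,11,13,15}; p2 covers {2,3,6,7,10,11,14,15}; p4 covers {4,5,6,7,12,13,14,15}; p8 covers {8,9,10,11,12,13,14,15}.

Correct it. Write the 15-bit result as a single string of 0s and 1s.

s1 (pos 1,3,5,7,9,11,13,15): 0⊕1⊕0⊕0⊕1⊕1⊕1⊕0 = 0
s2 (pos 2,3,6,7,10,11,14,15): 0⊕1⊕0⊕0⊕0⊕1⊕0⊕0 = 0
s4 (pos 4,5,6,7,12,13,14,15): 1⊕0⊕0⊕0⊕1⊕1⊕0⊕0 = 1
s8 (pos 8,9,10,11,12,13,14,15): 0⊕1⊕0⊕1⊕1⊕1⊕0⊕0 = 0
Syndrome s8…s1 = 0100 → error at position 4.
Flip position 4: 001100001011100 → 001000001011100

001000001011100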